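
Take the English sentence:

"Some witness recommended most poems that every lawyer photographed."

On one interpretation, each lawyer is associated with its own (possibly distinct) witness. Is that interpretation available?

That reading corresponds to *every lawyer* > *some witness*.
The target quantifier *every lawyer* is part of the relative clause *that every lawyer photographed* modifying *most poems*.
QR out of a relative clause is ruled out by the relative-clause island constraint.
Hence only narrow scope for *every lawyer* (under *some witness*) survives.

No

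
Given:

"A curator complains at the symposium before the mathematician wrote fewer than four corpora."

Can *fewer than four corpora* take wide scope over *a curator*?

No

The target quantifier *fewer than four corpora* is part of the adjunct clause *before the mathematician wrote fewer than four corpora*.
Adverbial clauses are not L-marked, so they are barriers for QR — the quantifier cannot escape the adjunct.
So the wide-scope reading for *fewer than four corpora* is blocked.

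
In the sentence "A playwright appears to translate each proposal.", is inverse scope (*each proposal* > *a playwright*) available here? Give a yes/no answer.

Yes

Raising constructions are monoclausal for scope purposes; *each proposal* is not separated from *a playwright* by any island.
Ordinary QR to a clause-peripheral position gives the wide-scope LF for the lower DP.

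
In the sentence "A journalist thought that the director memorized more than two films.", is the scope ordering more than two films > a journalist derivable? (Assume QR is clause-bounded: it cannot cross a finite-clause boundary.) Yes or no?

No

*more than two films* occurs within the finite complement clause *that the director memorized more than two films*.
With QR restricted to its own tensed clause, the embedded quantifier cannot reach a matrix scope position.
So *more than two films* cannot raise high enough to outscope *a journalist*; only the surface ordering *a journalist* > *more than two films* is available.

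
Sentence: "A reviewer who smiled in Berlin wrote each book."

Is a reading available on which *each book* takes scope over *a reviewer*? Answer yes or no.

The relative clause *who smiled in Berlin* modifies *a reviewer*, but *each book* is not inside that relative clause — it is an argument of the matrix verb.
Clause-internal QR can adjoin the lower DP above the subject, yielding the inverse reading.

Yes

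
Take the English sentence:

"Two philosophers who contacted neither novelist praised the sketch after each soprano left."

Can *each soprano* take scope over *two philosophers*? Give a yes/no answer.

No

The DP *each soprano* is contained in the adjunct clause *after each soprano left*.
Scope out of an adjunct clause is unavailable: QR respects the adjunct-island constraint.
There is no licit LF on which *each soprano* c-commands *two philosophers*.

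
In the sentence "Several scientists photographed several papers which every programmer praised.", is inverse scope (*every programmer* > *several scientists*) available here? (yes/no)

The target quantifier *every programmer* is part of the relative clause *which every programmer praised* modifying *several papers*.
A relative clause is a scope island — quantifier raising cannot cross its boundary.
So the wide-scope reading for *every programmer* is blocked.

No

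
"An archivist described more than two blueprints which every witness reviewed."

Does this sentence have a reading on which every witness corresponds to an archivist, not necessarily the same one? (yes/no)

The paraphrase describes the scope ordering *every witness* > *an archivist*.
*every witness* is embedded in the relative clause *which every witness reviewed* modifying *more than two blueprints*.
A relative clause is a scope island — quantifier raising cannot cross its boundary.
There is no licit LF on which *every witness* c-commands *an archivist*.
(Only the surface reading survives: one fixed archivist with respect to all the relevant witnesses.)

No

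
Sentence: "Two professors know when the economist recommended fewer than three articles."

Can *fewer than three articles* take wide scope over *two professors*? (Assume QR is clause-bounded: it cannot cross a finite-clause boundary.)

No

Structurally, *fewer than three articles* is inside the embedded question *when the economist recommended fewer than three articles*.
QR across an interrogative CP boundary is ruled out as a wh-island violation.
*fewer than three articles* is confined to the island and cannot take scope over *two professors*.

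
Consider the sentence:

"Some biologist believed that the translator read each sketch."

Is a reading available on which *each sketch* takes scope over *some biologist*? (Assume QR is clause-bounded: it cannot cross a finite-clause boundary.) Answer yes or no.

*each sketch* occurs within the finite complement clause *that the translator read each sketch*.
With QR restricted to its own tensed clause, the embedded quantifier cannot reach a matrix scope position.
So the wide-scope reading for *each sketch* is blocked.

No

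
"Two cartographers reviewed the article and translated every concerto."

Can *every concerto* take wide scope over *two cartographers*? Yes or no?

The target quantifier *every concerto* is part of one conjunct of the coordinate structure (*translated every concerto*).
Asymmetric QR out of one conjunct violates the Coordinate Structure Constraint.
There is no licit LF on which *every concerto* c-commands *two cartographers*.

No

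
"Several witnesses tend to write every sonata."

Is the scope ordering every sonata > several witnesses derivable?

Yes

The matrix predicate is a raising verb, whose infinitival complement is not a scope island — *every sonata* can QR into the matrix clause.
QR within a single clause is free, so the lower quantifier may take scope over the higher one.
The sentence is scopally ambiguous between *several witnesses* > *every sonata* and *every sonata* > *several witnesses*.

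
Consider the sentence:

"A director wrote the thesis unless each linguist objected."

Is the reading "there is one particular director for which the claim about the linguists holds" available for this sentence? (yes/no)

This is the *a director* > *each linguist* reading.
That is the surface-scope ordering, which is always one of the available readings — island constraints only ever restrict inverse scope.

Yes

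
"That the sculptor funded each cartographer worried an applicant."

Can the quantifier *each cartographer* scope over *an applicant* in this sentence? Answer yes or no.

No

*each cartographer* occurs within the sentential subject *that the sculptor funded each cartographer*.
The subject-island constraint blocks QR out of a clausal subject.
So the wide-scope reading for *each cartographer* is blocked.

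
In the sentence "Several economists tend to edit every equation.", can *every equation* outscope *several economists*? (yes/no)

Raising constructions are monoclausal for scope purposes; *every equation* is not separated from *several economists* by any island.
No island intervenes, so both surface and inverse scope are derivable.
The sentence is scopally ambiguous between *several economists* > *every equation* and *every equation* > *several economists*.

Yes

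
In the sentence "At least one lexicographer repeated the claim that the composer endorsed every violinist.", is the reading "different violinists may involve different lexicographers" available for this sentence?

No

The paraphrase describes the scope ordering *every violinist* > *at least one lexicographer*.
The DP *every violinist* is contained in the complex NP *the claim that the composer endorsed every violinist*.
The complex NP is opaque for QR — the quantifier is frozen inside the noun's complement.
There is no licit LF on which *every violinist* c-commands *at least one lexicographer*.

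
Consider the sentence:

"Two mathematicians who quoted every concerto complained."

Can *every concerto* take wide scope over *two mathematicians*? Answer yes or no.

No

The DP *every concerto* is contained in the relative clause *who quoted every concerto*.
A relative clause is a scope island — quantifier raising cannot cross its boundary.
*every concerto* > *two mathematicians* would require crossing that boundary, which is illicit.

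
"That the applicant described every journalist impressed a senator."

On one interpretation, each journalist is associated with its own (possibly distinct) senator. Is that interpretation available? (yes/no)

No

The paraphrase describes the scope ordering *every journalist* > *a senator*.
Structurally, *every journalist* is inside the sentential subject *that the applicant described every journalist*.
The Sentential Subject Constraint rules out raising the quantifier out of the that-clause subject.
*every journalist* > *a senator* would require crossing that boundary, which is illicit.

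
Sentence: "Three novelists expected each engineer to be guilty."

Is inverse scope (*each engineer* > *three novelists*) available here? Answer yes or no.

Yes

This is an ECM construction: *each engineer* is the infinitival subject, Case-marked by the matrix verb, and the infinitive is transparent for QR.
Clause-internal QR can adjoin the lower DP above the subject, yielding the inverse reading.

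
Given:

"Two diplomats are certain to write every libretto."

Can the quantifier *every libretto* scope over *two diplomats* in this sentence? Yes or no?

*every libretto* is inside a raising infinitive, which is transparent to QR (no CP barrier), so it behaves as a matrix argument.
Nothing blocks QR of the lower DP to a position above the higher one, so inverse scope is available.

Yes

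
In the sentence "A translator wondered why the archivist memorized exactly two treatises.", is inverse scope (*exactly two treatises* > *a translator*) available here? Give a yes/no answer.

No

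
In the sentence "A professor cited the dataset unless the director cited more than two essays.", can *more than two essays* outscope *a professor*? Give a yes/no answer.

No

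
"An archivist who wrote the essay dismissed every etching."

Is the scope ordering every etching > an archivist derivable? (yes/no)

*every etching* is a matrix argument; only *an archivist* is modified by the relative clause *who wrote the essay*, so the RC island is irrelevant to the target quantifier.
Clause-internal QR can adjoin the lower DP above the subject, yielding the inverse reading.

Yes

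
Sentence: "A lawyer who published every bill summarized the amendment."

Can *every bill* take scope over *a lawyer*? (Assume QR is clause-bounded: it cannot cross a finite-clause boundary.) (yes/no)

No

The DP *every bill* is contained in the relative clause *who published every bill*.
Relative clauses block scope extraction: QR cannot target a position outside the modified NP.
So the wide-scope reading for *every bill* is blocked.
(Only the surface reading survives: one fixed lawyer with respect to all the relevant bills.)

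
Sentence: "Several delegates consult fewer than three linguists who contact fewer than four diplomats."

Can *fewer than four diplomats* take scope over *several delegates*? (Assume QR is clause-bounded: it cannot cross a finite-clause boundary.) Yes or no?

No

Structurally, *fewer than four diplomats* is inside the relative clause *who contact fewer than four diplomats* modifying *fewer than three linguists*.
Relative clauses block scope extraction: QR cannot target a position outside the modified NP.
The inverse ordering *fewer than four diplomats* > *several delegates* is therefore underivable.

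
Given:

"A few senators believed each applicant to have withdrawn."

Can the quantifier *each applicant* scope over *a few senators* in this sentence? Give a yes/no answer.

Yes

The ECM infinitive is scope-transparent — *each applicant* is free to raise above *a few senators*.
With no island boundary between them, the object can take inverse scope over the subject via ordinary QR within the clause.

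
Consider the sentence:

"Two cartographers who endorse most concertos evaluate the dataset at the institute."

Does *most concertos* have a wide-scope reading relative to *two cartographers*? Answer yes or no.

No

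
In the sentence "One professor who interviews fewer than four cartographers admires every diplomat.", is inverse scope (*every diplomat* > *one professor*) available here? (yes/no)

The RC *who interviews fewer than four cartographers* is an island, but *every diplomat* is not inside it — it is the matrix object, a clausemate of *one professor*.
QR within a single clause is free, so the lower quantifier may take scope over the higher one.

Yes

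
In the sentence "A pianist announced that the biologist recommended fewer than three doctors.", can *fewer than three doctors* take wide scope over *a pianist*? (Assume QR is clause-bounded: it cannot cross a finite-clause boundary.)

*fewer than three doctors* is embedded in the finite complement clause *that the biologist recommended fewer than three doctors*.
With QR restricted to its own tensed clause, the embedded quantifier cannot reach a matrix scope position.
*fewer than three doctors* is confined to the island and cannot take scope over *a pianist*.

No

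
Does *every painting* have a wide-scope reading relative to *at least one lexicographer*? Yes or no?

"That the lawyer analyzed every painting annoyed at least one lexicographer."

No

*every painting* is embedded in the sentential subject *that the lawyer analyzed every painting*.
The subject-island constraint blocks QR out of a clausal subject.
There is no licit LF on which *every painting* c-commands *at least one lexicographer*.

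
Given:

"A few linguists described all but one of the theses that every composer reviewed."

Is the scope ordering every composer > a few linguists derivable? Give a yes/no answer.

No

*every composer* occurs within the relative clause *that every composer reviewed* modifying *all but one of the theses*.
Quantifiers inside a relative clause are trapped there; the RC boundary blocks QR.
So *every composer* cannot raise high enough to outscope *a few linguists*; only the surface ordering *a few linguists* > *every composer* is available.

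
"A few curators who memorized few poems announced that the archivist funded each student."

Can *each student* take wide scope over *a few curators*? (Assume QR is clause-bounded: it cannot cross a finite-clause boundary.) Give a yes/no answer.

*each student* is embedded in the finite complement clause *that the archivist funded each student*.
Under clause-bounded QR, a quantifier in an embedded finite clause cannot raise into the matrix clause.
The inverse ordering *each student* > *a few curators* is therefore underivable.

No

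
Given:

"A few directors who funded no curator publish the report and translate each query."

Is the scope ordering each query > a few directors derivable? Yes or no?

No

*each query* occurs within one conjunct of the coordinate structure (*translate each query*).
Coordinate structures are islands for non-across-the-board movement, QR included.
So *each query* cannot raise high enough to outscope *a few directors*; only the surface ordering *a few directors* > *each query* is available.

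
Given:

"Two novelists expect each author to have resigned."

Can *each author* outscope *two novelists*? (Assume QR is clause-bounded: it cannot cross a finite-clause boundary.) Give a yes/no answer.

*each author* is an ECM subject; ECM complements are not islands, and the embedded quantifier may take matrix scope.
With no island boundary between them, the object can take inverse scope over the subject via ordinary QR within the clause.

Yes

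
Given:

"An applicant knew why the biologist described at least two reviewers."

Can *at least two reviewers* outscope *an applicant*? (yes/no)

The target quantifier *at least two reviewers* is part of the embedded question *why the biologist described at least two reviewers*.
The wh-island constraint blocks QR out of an embedded interrogative.
So *at least two reviewers* cannot raise high enough to outscope *an applicant*; only the surface ordering *an applicant* > *at least two reviewers* is available.

No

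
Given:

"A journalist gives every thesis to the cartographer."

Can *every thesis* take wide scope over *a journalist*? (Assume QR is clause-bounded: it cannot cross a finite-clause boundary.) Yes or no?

*a journalist* and *every thesis* are co-arguments of the matrix verb, with nothing but a clause-internal boundary between them.
Ordinary QR to a clause-peripheral position gives the wide-scope LF for the lower DP.

Yes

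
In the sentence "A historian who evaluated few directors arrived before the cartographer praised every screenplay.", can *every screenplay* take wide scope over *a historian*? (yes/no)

No

The target quantifier *every screenplay* is part of the adjunct clause *before the cartographer praised every screenplay*.
Adjunct clauses are scope islands: a quantifier inside an adjunct cannot raise into the matrix clause.
*every screenplay* > *a historian* would require crossing that boundary, which is illicit.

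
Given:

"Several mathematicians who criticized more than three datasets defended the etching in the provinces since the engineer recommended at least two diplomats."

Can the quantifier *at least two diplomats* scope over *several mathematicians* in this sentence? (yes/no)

No

*at least two diplomats* is embedded in the adjunct clause *since the engineer recommended at least two diplomats*.
Scope out of an adjunct clause is unavailable: QR respects the adjunct-island constraint.
The inverse ordering *at least two diplomats* > *several mathematicians* is therefore underivable.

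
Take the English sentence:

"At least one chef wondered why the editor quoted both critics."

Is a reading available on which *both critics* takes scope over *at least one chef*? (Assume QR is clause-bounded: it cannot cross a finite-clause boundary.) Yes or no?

No

*both critics* sits inside the embedded question *why the editor quoted both critics*.
QR across an interrogative CP boundary is ruled out as a wh-island violation.
So *both critics* cannot raise to a position above *at least one chef*.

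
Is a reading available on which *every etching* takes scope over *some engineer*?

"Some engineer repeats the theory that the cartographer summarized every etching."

No

The target quantifier *every etching* is part of the complex NP *the theory that the cartographer summarized every etching*.
A that-clause complement to a noun is an island; QR cannot cross the NP boundary.
Hence only narrow scope for *every etching* (under *some engineer*) survives.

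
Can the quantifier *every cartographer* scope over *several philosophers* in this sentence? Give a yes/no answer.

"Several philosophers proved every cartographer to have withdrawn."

Yes

This is an ECM construction: *every cartographer* is the infinitival subject, Case-marked by the matrix verb, and the infinitive is transparent for QR.
With no island boundary between them, the object can take inverse scope over the subject via ordinary QR within the clause.
The sentence is scopally ambiguous between *several philosophers* > *every cartographer* and *every cartographer* > *several philosophers*.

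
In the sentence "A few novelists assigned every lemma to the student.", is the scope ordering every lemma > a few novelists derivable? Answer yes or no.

*every lemma* is the matrix object and *a few novelists* the matrix subject; the two are clausemates.
With no island boundary between them, the object can take inverse scope over the subject via ordinary QR within the clause.
The sentence is scopally ambiguous between *a few novelists* > *every lemma* and *every lemma* > *a few novelists*.

Yes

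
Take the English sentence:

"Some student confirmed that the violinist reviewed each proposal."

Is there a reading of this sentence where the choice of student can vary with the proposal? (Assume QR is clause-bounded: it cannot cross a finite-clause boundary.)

That reading corresponds to *each proposal* > *some student*.
The target quantifier *each proposal* is part of the finite complement clause *that the violinist reviewed each proposal*.
With QR restricted to its own tensed clause, the embedded quantifier cannot reach a matrix scope position.
So *each proposal* cannot raise to a position above *some student*.

No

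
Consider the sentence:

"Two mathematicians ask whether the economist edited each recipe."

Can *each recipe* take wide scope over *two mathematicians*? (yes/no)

No

*each recipe* sits inside the embedded question *whether the economist edited each recipe*.
QR across an interrogative CP boundary is ruled out as a wh-island violation.
*each recipe* > *two mathematicians* would require crossing that boundary, which is illicit.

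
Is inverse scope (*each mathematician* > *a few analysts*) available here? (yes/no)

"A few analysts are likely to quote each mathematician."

The matrix predicate is a raising verb, whose infinitival complement is not a scope island — *each mathematician* can QR into the matrix clause.
No island intervenes, so both surface and inverse scope are derivable.
The sentence is scopally ambiguous between *a few analysts* > *each mathematician* and *each mathematician* > *a few analysts*.

Yes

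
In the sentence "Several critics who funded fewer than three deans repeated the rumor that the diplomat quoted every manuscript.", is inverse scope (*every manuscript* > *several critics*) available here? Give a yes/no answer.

*every manuscript* sits inside the complex NP *the rumor that the diplomat quoted every manuscript*.
Since the clause is the complement of a nominal head, the CNPC blocks scope extraction.
The inverse ordering *every manuscript* > *several critics* is therefore underivable.

No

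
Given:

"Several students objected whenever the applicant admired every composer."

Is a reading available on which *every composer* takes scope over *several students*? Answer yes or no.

No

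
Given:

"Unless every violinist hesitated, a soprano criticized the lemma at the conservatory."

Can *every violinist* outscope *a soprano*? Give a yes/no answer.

No

The target quantifier *every violinist* is part of the adjunct clause *unless every violinist hesitated*.
Since the clause is an adjunct (not a complement), the Adjunct Condition blocks QR across its edge.
There is no licit LF on which *every violinist* c-commands *a soprano*.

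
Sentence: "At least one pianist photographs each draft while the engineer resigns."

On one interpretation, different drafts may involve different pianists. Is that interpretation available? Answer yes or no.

The described interpretation is the *each draft* > *at least one pianist* scoping.
The adjunct clause does not contain *each draft*, which is the matrix object.
With no island boundary between them, the object can take inverse scope over the subject via ordinary QR within the clause.
The sentence is scopally ambiguous between *at least one pianist* > *each draft* and *each draft* > *at least one pianist*.

Yes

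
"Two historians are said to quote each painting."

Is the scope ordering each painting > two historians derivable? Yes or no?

*each painting* is the object of the infinitival complement of a raising predicate; raising infinitives are transparent for QR, so the two DPs are in effect clausemates.
QR within a single clause is free, so the lower quantifier may take scope over the higher one.
The sentence is scopally ambiguous between *two historians* > *each painting* and *each painting* > *two historians*.

Yes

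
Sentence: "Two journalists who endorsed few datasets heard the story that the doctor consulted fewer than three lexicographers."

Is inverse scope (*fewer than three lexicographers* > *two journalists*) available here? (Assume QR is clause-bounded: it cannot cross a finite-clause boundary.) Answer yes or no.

No

*fewer than three lexicographers* is embedded in the complex NP *the story that the doctor consulted fewer than three lexicographers*.
The complex NP is opaque for QR — the quantifier is frozen inside the noun's complement.
There is no licit LF on which *fewer than three lexicographers* c-commands *two journalists*.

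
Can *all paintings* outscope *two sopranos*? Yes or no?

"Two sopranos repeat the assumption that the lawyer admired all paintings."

No

Structurally, *all paintings* is inside the complex NP *the assumption that the lawyer admired all paintings*.
The Complex NP Constraint bars QR out of the complement clause of a noun.
*all paintings* is confined to the island and cannot take scope over *two sopranos*.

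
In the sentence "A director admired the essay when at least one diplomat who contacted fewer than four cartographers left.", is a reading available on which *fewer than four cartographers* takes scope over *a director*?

*fewer than four cartographers* occurs within the relative clause *who contacted fewer than four cartographers*, which is itself inside the adjunct *when at least one diplomat who contacted fewer than four cartographers left*.
The quantifier would have to escape first the RC and then the adjunct — two independent island violations.
So the wide-scope reading for *fewer than four cartographers* is blocked.

No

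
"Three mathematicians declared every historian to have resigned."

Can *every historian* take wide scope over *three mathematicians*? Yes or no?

Yes

*every historian* is an ECM subject; ECM complements are not islands, and the embedded quantifier may take matrix scope.
Ordinary QR to a clause-peripheral position gives the wide-scope LF for the lower DP.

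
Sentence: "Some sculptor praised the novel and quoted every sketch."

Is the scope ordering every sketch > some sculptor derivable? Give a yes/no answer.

*every sketch* sits inside one conjunct of the coordinate structure (*quoted every sketch*).
Asymmetric QR out of one conjunct violates the Coordinate Structure Constraint.
There is no licit LF on which *every sketch* c-commands *some sculptor*.
(Only the surface reading survives: one fixed sculptor with respect to all the relevant sketches.)

No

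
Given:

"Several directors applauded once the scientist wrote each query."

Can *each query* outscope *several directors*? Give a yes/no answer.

No

*each query* sits inside the adjunct clause *once the scientist wrote each query*.
The adjunct-island constraint bars QR out of an adverbial clause.
The inverse ordering *each query* > *several directors* is therefore underivable.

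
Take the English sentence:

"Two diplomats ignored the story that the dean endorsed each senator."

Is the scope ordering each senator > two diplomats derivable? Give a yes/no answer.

*each senator* occurs within the complex NP *the story that the dean endorsed each senator*.
The complex NP is opaque for QR — the quantifier is frozen inside the noun's complement.
The inverse ordering *each senator* > *two diplomats* is therefore underivable.

No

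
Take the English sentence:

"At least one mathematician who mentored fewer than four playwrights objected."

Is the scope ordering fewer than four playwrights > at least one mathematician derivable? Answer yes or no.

No

The DP *fewer than four playwrights* is contained in the relative clause *who mentored fewer than four playwrights*.
QR out of a relative clause is ruled out by the relative-clause island constraint.
So *fewer than four playwrights* cannot raise high enough to outscope *at least one mathematician*; only the surface ordering *at least one mathematician* > *fewer than four playwrights* is available.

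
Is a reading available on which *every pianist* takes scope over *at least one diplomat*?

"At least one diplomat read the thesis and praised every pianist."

No

Structurally, *every pianist* is inside one conjunct of the coordinate structure (*praised every pianist*).
QR out of a conjunct would have to apply non-ATB, which the CSC forbids.
So *every pianist* cannot raise high enough to outscope *at least one diplomat*; only the surface ordering *at least one diplomat* > *every pianist* is available.
(Only the surface reading survives: one fixed diplomat with respect to all the relevant pianists.)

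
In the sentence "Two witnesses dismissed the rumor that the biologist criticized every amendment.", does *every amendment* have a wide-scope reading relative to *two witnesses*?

*every amendment* occurs within the complex NP *the rumor that the biologist criticized every amendment*.
Since the clause is the complement of a nominal head, the CNPC blocks scope extraction.
Hence only narrow scope for *every amendment* (under *two witnesses*) survives.

No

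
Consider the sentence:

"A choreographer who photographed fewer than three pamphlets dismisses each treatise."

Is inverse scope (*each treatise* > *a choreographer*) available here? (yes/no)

Yes

*each treatise* sits in the matrix clause, not in the relative clause on *a choreographer*.
Clause-internal QR can adjoin the lower DP above the subject, yielding the inverse reading.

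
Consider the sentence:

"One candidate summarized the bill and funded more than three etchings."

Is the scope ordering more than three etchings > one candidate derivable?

*more than three etchings* sits inside one conjunct of the coordinate structure (*funded more than three etchings*).
Asymmetric QR out of one conjunct violates the Coordinate Structure Constraint.
So *more than three etchings* cannot raise to a position above *one candidate*.

No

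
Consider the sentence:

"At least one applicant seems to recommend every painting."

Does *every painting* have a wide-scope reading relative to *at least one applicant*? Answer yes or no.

Infinitival complements of raising predicates do not block QR; *every painting* and *at least one applicant* are effectively clausemates.
With no island boundary between them, the object can take inverse scope over the subject via ordinary QR within the clause.
The sentence is scopally ambiguous between *at least one applicant* > *every painting* and *every painting* > *at least one applicant*.

Yes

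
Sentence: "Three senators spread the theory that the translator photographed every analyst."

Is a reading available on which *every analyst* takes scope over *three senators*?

*every analyst* sits inside the complex NP *the theory that the translator photographed every analyst*.
The Complex NP Constraint bars QR out of the complement clause of a noun.
So *every analyst* cannot raise high enough to outscope *three senators*; only the surface ordering *three senators* > *every analyst* is available.

No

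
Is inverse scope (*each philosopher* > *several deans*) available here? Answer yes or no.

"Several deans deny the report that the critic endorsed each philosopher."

*each philosopher* is embedded in the complex NP *the report that the critic endorsed each philosopher*.
The complex NP is opaque for QR — the quantifier is frozen inside the noun's complement.
*each philosopher* > *several deans* would require crossing that boundary, which is illicit.

No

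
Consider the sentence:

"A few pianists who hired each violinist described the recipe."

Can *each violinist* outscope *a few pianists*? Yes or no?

The DP *each violinist* is contained in the relative clause *who hired each violinist*.
Quantifiers inside a relative clause are trapped there; the RC boundary blocks QR.
So the wide-scope reading for *each violinist* is blocked.

No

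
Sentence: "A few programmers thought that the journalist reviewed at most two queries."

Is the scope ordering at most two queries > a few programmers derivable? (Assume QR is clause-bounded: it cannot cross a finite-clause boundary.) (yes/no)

No

*at most two queries* occurs within the finite complement clause *that the journalist reviewed at most two queries*.
With QR restricted to its own tensed clause, the embedded quantifier cannot reach a matrix scope position.
There is no licit LF on which *at most two queries* c-commands *a few programmers*.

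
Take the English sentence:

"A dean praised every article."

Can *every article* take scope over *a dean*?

*every article* is the matrix object and *a dean* the matrix subject; the two are clausemates.
Since no island is crossed, the inverse ordering is licensed alongside surface scope.

Yes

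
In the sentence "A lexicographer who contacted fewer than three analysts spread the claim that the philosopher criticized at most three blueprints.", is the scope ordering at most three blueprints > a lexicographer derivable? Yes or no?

No

The target quantifier *at most three blueprints* is part of the complex NP *the claim that the philosopher criticized at most three blueprints*.
Noun-complement clauses are scope islands (the Complex NP Constraint): a quantifier inside one cannot scope into the matrix.
So *at most three blueprints* cannot raise to a position above *a lexicographer*.
(Only the surface reading survives: one fixed lexicographer with respect to all the relevant blueprints.)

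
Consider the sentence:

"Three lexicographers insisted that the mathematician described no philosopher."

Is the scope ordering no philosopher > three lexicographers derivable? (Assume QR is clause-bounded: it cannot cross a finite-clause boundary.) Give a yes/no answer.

*no philosopher* occurs within the finite complement clause *that the mathematician described no philosopher*.
With QR restricted to its own tensed clause, the embedded quantifier cannot reach a matrix scope position.
The inverse ordering *no philosopher* > *three lexicographers* is therefore underivable.

No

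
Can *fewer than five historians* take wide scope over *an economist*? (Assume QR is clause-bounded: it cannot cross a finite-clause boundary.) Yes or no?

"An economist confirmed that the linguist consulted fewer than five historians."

Structurally, *fewer than five historians* is inside the finite complement clause *that the linguist consulted fewer than five historians*.
Finite CP is the ceiling for QR here, by assumption.
The inverse ordering *fewer than five historians* > *an economist* is therefore underivable.
(Only the surface reading survives: one fixed economist with respect to all the relevant historians.)

No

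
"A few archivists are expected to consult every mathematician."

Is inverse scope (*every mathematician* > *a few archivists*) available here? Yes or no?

Raising constructions are monoclausal for scope purposes; *every mathematician* is not separated from *a few archivists* by any island.
Ordinary QR to a clause-peripheral position gives the wide-scope LF for the lower DP.
Both orderings are possible: *a few archivists* > *every mathematician* and *every mathematician* > *a few archivists*.

Yes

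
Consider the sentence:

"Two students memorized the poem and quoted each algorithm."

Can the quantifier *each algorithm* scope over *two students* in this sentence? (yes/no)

No

*each algorithm* sits inside one conjunct of the coordinate structure (*quoted each algorithm*).
Coordinate structures are islands for non-across-the-board movement, QR included.
So the wide-scope reading for *each algorithm* is blocked.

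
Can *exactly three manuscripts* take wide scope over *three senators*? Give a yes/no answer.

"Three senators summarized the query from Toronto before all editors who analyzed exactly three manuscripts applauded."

No

The DP *exactly three manuscripts* is contained in the relative clause *who analyzed exactly three manuscripts*, which is itself inside the adjunct *before all editors who analyzed exactly three manuscripts applauded*.
Two island boundaries intervene — the relative clause and the adjunct. Either alone would block QR.
So the wide-scope reading for *exactly three manuscripts* is blocked.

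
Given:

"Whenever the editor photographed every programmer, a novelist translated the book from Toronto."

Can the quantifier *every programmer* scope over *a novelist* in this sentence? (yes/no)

No

The DP *every programmer* is contained in the adjunct clause *whenever the editor photographed every programmer*.
Adjunct clauses are scope islands: a quantifier inside an adjunct cannot raise into the matrix clause.
The ordering *every programmer* > *a novelist* is therefore underivable.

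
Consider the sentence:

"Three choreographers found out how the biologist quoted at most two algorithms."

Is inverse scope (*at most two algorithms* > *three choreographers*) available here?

No

*at most two algorithms* is embedded in the embedded question *how the biologist quoted at most two algorithms*.
Embedded questions are wh-islands: a quantifier inside an indirect question cannot QR into the matrix clause.
So *at most two algorithms* cannot raise to a position above *three choreographers*.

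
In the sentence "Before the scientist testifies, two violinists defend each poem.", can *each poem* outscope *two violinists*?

Neither queried DP is inside the adjunct, so the adjunct-island constraint does not apply.
No island intervenes, so both surface and inverse scope are derivable.

Yes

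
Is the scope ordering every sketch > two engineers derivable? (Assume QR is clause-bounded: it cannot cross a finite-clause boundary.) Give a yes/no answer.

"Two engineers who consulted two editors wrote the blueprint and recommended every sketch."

*every sketch* is embedded in one conjunct of the coordinate structure (*recommended every sketch*).
Asymmetric QR out of one conjunct violates the Coordinate Structure Constraint.
Hence only narrow scope for *every sketch* (under *two engineers*) survives.

No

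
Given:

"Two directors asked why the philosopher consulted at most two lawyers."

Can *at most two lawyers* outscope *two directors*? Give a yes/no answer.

No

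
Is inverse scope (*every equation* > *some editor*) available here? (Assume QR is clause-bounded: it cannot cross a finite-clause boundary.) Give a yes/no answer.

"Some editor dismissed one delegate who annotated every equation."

*every equation* sits inside the relative clause *who annotated every equation* modifying *one delegate*.
Quantifiers inside a relative clause are trapped there; the RC boundary blocks QR.
So *every equation* cannot raise to a position above *some editor*.

No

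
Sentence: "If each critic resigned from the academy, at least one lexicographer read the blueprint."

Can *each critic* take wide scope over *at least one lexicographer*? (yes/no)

No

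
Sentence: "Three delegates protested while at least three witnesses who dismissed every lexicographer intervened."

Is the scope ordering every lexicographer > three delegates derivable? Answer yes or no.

No

*every lexicographer* is embedded in the relative clause *who dismissed every lexicographer*, which is itself inside the adjunct *while at least three witnesses who dismissed every lexicographer intervened*.
The quantifier would have to escape first the RC and then the adjunct — two independent island violations.
The inverse ordering *every lexicographer* > *three delegates* is therefore underivable.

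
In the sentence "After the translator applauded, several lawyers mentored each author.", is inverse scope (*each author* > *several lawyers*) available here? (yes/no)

The adjunct island is irrelevant here — *each author* and *several lawyers* are both in the matrix clause.
With no island boundary between them, the object can take inverse scope over the subject via ordinary QR within the clause.

Yes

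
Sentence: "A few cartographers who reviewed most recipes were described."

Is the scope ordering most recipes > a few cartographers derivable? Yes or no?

No

The target quantifier *most recipes* is part of the relative clause *who reviewed most recipes*.
Relative clauses are scope islands: a quantifier cannot QR out of a relative clause to take scope in the matrix clause.
The inverse ordering *most recipes* > *a few cartographers* is therefore underivable.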